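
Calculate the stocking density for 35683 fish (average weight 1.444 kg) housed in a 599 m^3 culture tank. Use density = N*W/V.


Total biomass = 35683 fish * 1.444 kg = 51526.252 kg
Density = total biomass / volume = 51526.252 / 599 = 86.0205 kg/m^3

86.0205 kg/m^3


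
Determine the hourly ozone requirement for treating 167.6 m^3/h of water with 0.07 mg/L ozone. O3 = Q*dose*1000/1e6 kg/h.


O3 demand (mg/h) = Q * dose * 1000 = 167.6 * 0.07 * 1000 = 11732 mg/h
Convert mg to kg: 11732 / 1e6 = 0.011732 kg/h

0.011732 kg/h


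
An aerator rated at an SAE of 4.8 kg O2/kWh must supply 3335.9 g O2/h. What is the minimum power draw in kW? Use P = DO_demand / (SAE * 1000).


SAE in g O2/kWh = 4.8 * 1000 = 4800 g/kWh
P = DO_demand / SAE_g = 3335.9 / 4800 = 0.694979 kW

0.694979 kW


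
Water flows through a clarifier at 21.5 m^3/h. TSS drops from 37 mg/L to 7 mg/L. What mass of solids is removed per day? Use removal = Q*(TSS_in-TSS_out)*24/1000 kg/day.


Concentration drop: TSS_in - TSS_out = 37 - 7 = 30 mg/L
Hourly solids removed = Q * dTSS = 21.5 m^3/h * 30 mg/L = 645 g/h  (m^3/h * mg/L = g/h)
Daily solids removed = 645 * 24 = 15480 g/day
Convert g to kg: 15480 / 1000 = 15.48 kg/day

15.48 kg/day


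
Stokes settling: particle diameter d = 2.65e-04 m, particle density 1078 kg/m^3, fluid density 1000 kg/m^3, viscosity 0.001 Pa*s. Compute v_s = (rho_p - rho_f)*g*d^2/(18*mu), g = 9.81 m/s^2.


Density difference: rho_p - rho_f = 1078 - 1000 = 78 kg/m^3
d^2 = (2.65e-04)^2 = 7.0225e-08 m^2
Numerator = (rho_p - rho_f) * g * d^2 = 78 * 9.81 * 7.0225e-08 = 5.3734766e-05
Denominator = 18 * mu = 18 * 0.001 = 0.018
v_s = 5.3734766e-05 / 0.018 = 0.00298526 m/s
Check: Re = rho_f * v_s * d / mu = 1000 * 0.00298526 * 2.65e-04 / 0.001 = 0.791 < 1, so Stokes' law applies.

0.00298526 m/s


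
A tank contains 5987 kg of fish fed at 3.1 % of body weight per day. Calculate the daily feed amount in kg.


Feeding rate fraction = 3.1% / 100 = 0.031
Daily feed = 5987 kg * 0.031 = 185.597 kg/day

185.597 kg/day


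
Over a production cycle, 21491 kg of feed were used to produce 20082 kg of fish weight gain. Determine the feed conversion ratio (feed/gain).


FCR = feed consumed / weight gained
FCR = 21491 kg / 20082 kg = 1.07016

1.07016


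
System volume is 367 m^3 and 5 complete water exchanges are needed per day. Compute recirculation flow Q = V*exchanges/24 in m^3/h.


Daily recirculation volume = 367 m^3 * 5 = 1835 m^3/day
Flow rate Q = daily volume / 24 h = 1835 / 24 = 76.4583 m^3/h

76.4583 m^3/h


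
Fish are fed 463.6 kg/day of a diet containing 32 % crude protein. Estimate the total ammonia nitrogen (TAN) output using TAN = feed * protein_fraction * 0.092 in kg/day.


Protein in feed = 463.6 * 32/100 = 148.352 kg/day
TAN = protein * 0.092 = 148.352 * 0.092 = 13.648384 kg/day

13.648384 kg/day


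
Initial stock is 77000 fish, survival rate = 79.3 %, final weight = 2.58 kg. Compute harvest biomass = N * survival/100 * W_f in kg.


Survivors = 77000 * 79.3/100 = 61061 fish
Harvest biomass = survivors * W_f = 61061 * 2.58 = 157537.38 kg

157537.38 kg


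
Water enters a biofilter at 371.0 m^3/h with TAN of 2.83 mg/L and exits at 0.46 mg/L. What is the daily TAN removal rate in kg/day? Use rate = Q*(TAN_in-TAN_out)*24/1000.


Concentration drop: TAN_in - TAN_out = 2.83 - 0.46 = 2.37 mg/L
Hourly TAN removed = Q * dTAN = 371.0 m^3/h * 2.37 mg/L = 879.27 g/h  (m^3/h * mg/L = g/h)
Daily TAN removed = 879.27 * 24 = 21102.48 g/day
Convert to kg/day: 21102.48 / 1000 = 21.10248 kg/day

21.10248 kg/day


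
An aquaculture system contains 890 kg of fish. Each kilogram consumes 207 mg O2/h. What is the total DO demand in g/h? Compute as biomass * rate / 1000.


Total O2 consumption (mg/h) = 890 kg * 207 mg/(kg*h) = 184230 mg/h
Convert to g/h: 184230 / 1000 = 184.23 g/h

184.23 g/h


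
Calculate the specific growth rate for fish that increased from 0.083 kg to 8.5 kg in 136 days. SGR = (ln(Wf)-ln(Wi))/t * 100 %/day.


ln(W_f) = ln(8.5) = 2.1400662
ln(W_i) = ln(0.083) = -2.4889147
ln(W_f) - ln(W_i) = 2.1400662 - -2.4889147 = 4.6289809
SGR = 4.6289809 / 136 * 100 = 3.40366 %/day

3.40366 %/day


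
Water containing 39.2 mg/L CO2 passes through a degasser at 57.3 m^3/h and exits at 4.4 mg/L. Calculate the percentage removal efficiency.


CO2_out / CO2_in = 4.4 / 39.2 = 0.1122449
Fraction remaining = 0.1122449
efficiency = (1 - 0.1122449) * 100 = 88.7755 %

88.7755 %


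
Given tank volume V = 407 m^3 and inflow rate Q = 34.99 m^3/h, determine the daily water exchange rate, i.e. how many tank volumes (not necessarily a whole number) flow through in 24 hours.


Daily flow volume = 34.99 m^3/h * 24 h = 839.76 m^3/day
Exchanges = daily flow / tank volume = 839.76 / 407 = 2.06329 exchanges/day

2.06329 exchanges/day


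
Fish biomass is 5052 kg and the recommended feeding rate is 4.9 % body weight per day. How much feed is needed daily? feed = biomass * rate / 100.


Feeding rate fraction = 4.9% / 100 = 0.049
Daily feed = 5052 kg * 0.049 = 247.548 kg/day

247.548 kg/day


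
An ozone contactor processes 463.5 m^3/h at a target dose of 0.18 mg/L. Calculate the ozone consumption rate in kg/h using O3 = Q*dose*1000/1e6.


O3 demand (mg/h) = Q * dose * 1000 = 463.5 * 0.18 * 1000 = 83430 mg/h
Convert mg to kg: 83430 / 1e6 = 0.08343 kg/h

0.08343 kg/h


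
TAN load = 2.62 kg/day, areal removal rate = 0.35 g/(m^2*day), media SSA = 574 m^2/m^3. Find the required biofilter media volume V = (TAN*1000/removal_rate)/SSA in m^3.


A = 2.62*1000 / 0.35 = 7485.7143 m^2
V = 7485.7143 / 574 = 13.0413

13.0413 m^3


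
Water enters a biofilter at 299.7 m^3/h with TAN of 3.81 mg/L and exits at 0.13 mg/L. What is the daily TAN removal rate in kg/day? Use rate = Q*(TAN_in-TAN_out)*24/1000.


Concentration drop: TAN_in - TAN_out = 3.81 - 0.13 = 3.68 mg/L
Hourly TAN removed = Q * dTAN = 299.7 m^3/h * 3.68 mg/L = 1102.896 g/h  (m^3/h * mg/L = g/h)
Daily TAN removed = 1102.896 * 24 = 26469.504 g/day
Convert to kg/day: 26469.504 / 1000 = 26.469504 kg/day

26.469504 kg/day


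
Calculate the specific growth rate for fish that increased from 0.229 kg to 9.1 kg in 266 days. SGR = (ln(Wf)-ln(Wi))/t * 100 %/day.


ln(W_f) = ln(9.1) = 2.2082744
ln(W_i) = ln(0.229) = -1.4740333
ln(W_f) - ln(W_i) = 2.2082744 - -1.4740333 = 3.6823077
SGR = 3.6823077 / 266 * 100 = 1.38433 %/day

1.38433 %/day


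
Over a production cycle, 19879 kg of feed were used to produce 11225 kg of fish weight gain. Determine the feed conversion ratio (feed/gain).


FCR = feed consumed / weight gained
FCR = 19879 kg / 11225 kg = 1.77096

1.77096


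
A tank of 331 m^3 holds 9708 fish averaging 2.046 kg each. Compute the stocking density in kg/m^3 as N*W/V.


Total biomass = 9708 fish * 2.046 kg = 19862.568 kg
Density = total biomass / volume = 19862.568 / 331 = 60.0078 kg/m^3

60.0078 kg/m^3


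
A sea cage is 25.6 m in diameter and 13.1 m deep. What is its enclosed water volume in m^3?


r = d/2 = 25.6/2 = 12.8 m
Base area = pi*r^2 = pi*12.8^2 = 514.71854 m^2
Volume = 514.71854 * 13.1 = 6742.81 m^3

6742.81 m^3


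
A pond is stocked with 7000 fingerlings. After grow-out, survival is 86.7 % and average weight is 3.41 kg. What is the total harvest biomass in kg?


Survivors = 7000 * 86.7/100 = 6069 fish
Harvest biomass = survivors * W_f = 6069 * 3.41 = 20695.29 kg

20695.29 kg


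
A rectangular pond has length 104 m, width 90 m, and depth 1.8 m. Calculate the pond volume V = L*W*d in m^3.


Base area = L * W = 104 * 90 = 9360 m^2
Volume = area * depth = 9360 * 1.8 = 16848 m^3

16848 m^3


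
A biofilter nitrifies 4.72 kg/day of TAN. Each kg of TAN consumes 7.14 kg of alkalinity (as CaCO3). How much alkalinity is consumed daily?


Alkalinity factor: 7.14 kg CaCO3 consumed per kg TAN nitrified
alk = 4.72 kg TAN * 7.14 = 33.7008 kg CaCO3/day

33.7008 kg CaCO3/day


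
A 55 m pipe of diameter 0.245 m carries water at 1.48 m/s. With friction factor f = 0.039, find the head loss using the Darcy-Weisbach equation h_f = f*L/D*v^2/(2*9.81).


v^2 = 1.48^2 = 2.1904 m^2/s^2
L/D = 55/0.245 = 224.4898
h_f = f*(L/D)*v^2/(2g) = 0.039 * 224.4898 * 2.1904 / 19.62 = 0.97743 m

0.97743 m


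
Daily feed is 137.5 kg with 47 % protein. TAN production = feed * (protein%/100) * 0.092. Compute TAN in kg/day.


Protein in feed = 137.5 * 47/100 = 64.625 kg/day
TAN = protein * 0.092 = 64.625 * 0.092 = 5.9455 kg/day

5.9455 kg/day


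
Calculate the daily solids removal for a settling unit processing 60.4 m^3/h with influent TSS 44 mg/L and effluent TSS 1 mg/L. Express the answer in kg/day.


Concentration drop: TSS_in - TSS_out = 44 - 1 = 43 mg/L
Hourly solids removed = Q * dTSS = 60.4 m^3/h * 43 mg/L = 2597.2 g/h  (m^3/h * mg/L = g/h)
Daily solids removed = 2597.2 * 24 = 62332.8 g/day
Convert g to kg: 62332.8 / 1000 = 62.3328 kg/day

62.3328 kg/day


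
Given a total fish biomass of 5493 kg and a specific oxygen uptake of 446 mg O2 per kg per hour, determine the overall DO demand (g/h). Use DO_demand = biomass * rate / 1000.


Total O2 consumption (mg/h) = 5493 kg * 446 mg/(kg*h) = 2449878 mg/h
Convert to g/h: 2449878 / 1000 = 2449.878 g/h

2449.878 g/h


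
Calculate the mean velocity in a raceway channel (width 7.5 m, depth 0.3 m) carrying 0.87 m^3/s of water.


Cross-sectional area = W * d = 7.5 * 0.3 = 2.25 m^2
Velocity = Q / A = 0.87 / 2.25 = 0.386667 m/s

0.386667 m/s


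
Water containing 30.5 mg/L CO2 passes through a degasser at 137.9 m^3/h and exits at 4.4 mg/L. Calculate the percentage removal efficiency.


CO2_out / CO2_in = 4.4 / 30.5 = 0.1442623
Fraction remaining = 0.1442623
efficiency = (1 - 0.1442623) * 100 = 85.5738 %

85.5738 %


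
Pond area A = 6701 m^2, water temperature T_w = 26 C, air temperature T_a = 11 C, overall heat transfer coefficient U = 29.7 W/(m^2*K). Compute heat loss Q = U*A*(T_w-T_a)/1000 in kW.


Temperature difference dT = 26 - 11 = 15 K
Heat loss (W) = U * A * dT = 29.7 * 6701 * 15 = 2985295.5 W
Convert to kW: 2985295.5 / 1000 = 2985.2955 kW

2985.2955 kW


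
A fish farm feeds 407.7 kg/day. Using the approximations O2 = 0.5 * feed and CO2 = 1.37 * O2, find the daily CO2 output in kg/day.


O2 = 407.7 * 0.5 = 203.85
CO2 = 203.85 * 1.37 = 279.2745

279.2745 kg/day


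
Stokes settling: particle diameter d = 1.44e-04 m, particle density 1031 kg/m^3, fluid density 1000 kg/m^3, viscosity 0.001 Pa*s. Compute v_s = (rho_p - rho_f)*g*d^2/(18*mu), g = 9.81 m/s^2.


Density difference: rho_p - rho_f = 1031 - 1000 = 31 kg/m^3
d^2 = (1.44e-04)^2 = 2.0736e-08 m^2
Numerator = (rho_p - rho_f) * g * d^2 = 31 * 9.81 * 2.0736e-08 = 6.306025e-06
Denominator = 18 * mu = 18 * 0.001 = 0.018
v_s = 6.306025e-06 / 0.018 = 3.50335e-04 m/s
Check: Re = rho_f * v_s * d / mu = 1000 * 3.50335e-04 * 1.44e-04 / 0.001 = 0.0504 < 1, so Stokes' law applies.

3.50335e-04 m/s


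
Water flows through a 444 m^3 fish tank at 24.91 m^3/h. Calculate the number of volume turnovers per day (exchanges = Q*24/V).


Daily flow volume = 24.91 m^3/h * 24 h = 597.84 m^3/day
Exchanges = daily flow / tank volume = 597.84 / 444 = 1.34649 exchanges/day

1.34649 exchanges/day


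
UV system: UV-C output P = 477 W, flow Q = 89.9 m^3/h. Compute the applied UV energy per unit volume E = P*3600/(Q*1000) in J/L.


Energy delivered per hour = 477 W * 3600 s = 1717200 J/h
Volume treated per hour = 89.9 m^3/h * 1000 = 89900 L/h
dose = 1717200 / 89900 = 19.1012 J/L

19.1012 J/L


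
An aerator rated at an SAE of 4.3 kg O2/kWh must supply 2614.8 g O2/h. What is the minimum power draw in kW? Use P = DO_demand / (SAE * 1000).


SAE in g O2/kWh = 4.3 * 1000 = 4300 g/kWh
P = DO_demand / SAE_g = 2614.8 / 4300 = 0.608093 kW

0.608093 kW


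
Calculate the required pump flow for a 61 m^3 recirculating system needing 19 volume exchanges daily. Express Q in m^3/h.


Daily recirculation volume = 61 m^3 * 19 = 1159 m^3/day
Flow rate Q = daily volume / 24 h = 1159 / 24 = 48.2917 m^3/h

48.2917 m^3/h


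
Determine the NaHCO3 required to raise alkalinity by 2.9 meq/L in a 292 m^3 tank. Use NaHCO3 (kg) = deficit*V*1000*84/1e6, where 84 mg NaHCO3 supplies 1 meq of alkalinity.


Tank volume in L = 292 m^3 * 1000 = 292000 L
Total meq required = 2.9 meq/L * 292000 L = 846800 meq
NaHCO3 mass = 846800 meq * 84 mg/meq / 1e6 = 71.1312 kg

71.1312 kg


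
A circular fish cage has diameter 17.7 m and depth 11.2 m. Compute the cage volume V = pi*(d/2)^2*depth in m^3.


r = d/2 = 17.7/2 = 8.85 m
Base area = pi*r^2 = pi*8.85^2 = 246.05739 m^2
Volume = 246.05739 * 11.2 = 2755.84 m^3

2755.84 m^3


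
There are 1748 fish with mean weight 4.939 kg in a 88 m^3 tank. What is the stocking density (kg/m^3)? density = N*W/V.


Total biomass = 1748 fish * 4.939 kg = 8633.372 kg
Density = total biomass / volume = 8633.372 / 88 = 98.1065 kg/m^3

98.1065 kg/m^3


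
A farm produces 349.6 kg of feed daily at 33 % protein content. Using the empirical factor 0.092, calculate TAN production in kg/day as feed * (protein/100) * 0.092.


Protein in feed = 349.6 * 33/100 = 115.368 kg/day
TAN = protein * 0.092 = 115.368 * 0.092 = 10.613856 kg/day

10.613856 kg/day


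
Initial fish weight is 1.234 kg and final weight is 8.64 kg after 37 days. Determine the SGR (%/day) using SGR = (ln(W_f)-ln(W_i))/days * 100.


ln(W_f) = ln(8.64) = 2.1564026
ln(W_i) = ln(1.234) = 0.21026093
ln(W_f) - ln(W_i) = 2.1564026 - 0.21026093 = 1.9461417
SGR = 1.9461417 / 37 * 100 = 5.25984 %/day

5.25984 %/day


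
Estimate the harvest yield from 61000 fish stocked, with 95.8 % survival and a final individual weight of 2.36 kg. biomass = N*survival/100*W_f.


Survivors = 61000 * 95.8/100 = 58438 fish
Harvest biomass = survivors * W_f = 58438 * 2.36 = 137913.68 kg

137913.68 kg


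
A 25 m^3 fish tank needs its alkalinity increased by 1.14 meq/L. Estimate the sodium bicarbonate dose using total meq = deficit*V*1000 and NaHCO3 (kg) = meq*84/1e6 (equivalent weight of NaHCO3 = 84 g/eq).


Tank volume in L = 25 m^3 * 1000 = 25000 L
Total meq required = 1.14 meq/L * 25000 L = 28500 meq
NaHCO3 mass = 28500 meq * 84 mg/meq / 1e6 = 2.394 kg

2.394 kg


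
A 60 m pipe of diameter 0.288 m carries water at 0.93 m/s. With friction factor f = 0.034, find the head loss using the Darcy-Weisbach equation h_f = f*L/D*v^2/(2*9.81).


v^2 = 0.93^2 = 0.8649 m^2/s^2
L/D = 60/0.288 = 208.33333
h_f = f*(L/D)*v^2/(2g) = 0.034 * 208.33333 * 0.8649 / 19.62 = 0.312252 m

0.312252 m


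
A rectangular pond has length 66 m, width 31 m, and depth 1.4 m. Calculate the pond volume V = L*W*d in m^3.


Base area = L * W = 66 * 31 = 2046 m^2
Volume = area * depth = 2046 * 1.4 = 2864.4 m^3

2864.4 m^3


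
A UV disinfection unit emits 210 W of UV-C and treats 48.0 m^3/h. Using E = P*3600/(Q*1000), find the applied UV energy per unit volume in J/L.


Energy delivered per hour = 210 W * 3600 s = 756000 J/h
Volume treated per hour = 48.0 m^3/h * 1000 = 48000 L/h
dose = 756000 / 48000 = 15.75 J/L

15.75 J/L


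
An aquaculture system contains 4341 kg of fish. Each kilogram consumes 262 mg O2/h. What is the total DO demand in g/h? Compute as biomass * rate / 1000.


Total O2 consumption (mg/h) = 4341 kg * 262 mg/(kg*h) = 1137342 mg/h
Convert to g/h: 1137342 / 1000 = 1137.342 g/h

1137.342 g/h


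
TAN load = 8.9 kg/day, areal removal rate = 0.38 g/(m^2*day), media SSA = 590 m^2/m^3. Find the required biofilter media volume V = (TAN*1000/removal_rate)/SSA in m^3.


A = 8.9*1000 / 0.38 = 23421.053 m^2
V = 23421.053 / 590 = 39.6967

39.6967 m^3


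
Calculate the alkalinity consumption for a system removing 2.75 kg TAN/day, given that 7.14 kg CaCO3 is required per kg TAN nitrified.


Alkalinity factor: 7.14 kg CaCO3 consumed per kg TAN nitrified
alk = 2.75 kg TAN * 7.14 = 19.635 kg CaCO3/day

19.635 kg CaCO3/day


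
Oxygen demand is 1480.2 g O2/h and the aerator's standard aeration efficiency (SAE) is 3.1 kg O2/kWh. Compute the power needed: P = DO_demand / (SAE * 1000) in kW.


SAE in g O2/kWh = 3.1 * 1000 = 3100 g/kWh
P = DO_demand / SAE_g = 1480.2 / 3100 = 0.477484 kW

0.477484 kW


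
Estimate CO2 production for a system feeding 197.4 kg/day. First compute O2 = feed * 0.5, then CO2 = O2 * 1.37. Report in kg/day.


O2 = 197.4 * 0.5 = 98.7
CO2 = 98.7 * 1.37 = 135.219

135.219 kg/day


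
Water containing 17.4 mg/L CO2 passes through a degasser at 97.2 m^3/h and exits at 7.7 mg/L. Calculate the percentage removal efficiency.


CO2_out / CO2_in = 7.7 / 17.4 = 0.44252874
Fraction remaining = 0.44252874
efficiency = (1 - 0.44252874) * 100 = 55.7471 %

55.7471 %


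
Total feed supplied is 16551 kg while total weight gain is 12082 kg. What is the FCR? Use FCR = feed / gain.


FCR = feed consumed / weight gained
FCR = 16551 kg / 12082 kg = 1.36989

1.36989


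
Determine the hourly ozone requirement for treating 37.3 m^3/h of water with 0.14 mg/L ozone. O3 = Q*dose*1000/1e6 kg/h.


O3 demand (mg/h) = Q * dose * 1000 = 37.3 * 0.14 * 1000 = 5222 mg/h
Convert mg to kg: 5222 / 1e6 = 0.005222 kg/h

0.005222 kg/h


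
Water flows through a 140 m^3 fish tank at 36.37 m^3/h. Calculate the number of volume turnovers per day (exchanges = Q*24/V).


Daily flow volume = 36.37 m^3/h * 24 h = 872.88 m^3/day
Exchanges = daily flow / tank volume = 872.88 / 140 = 6.23486 exchanges/day

6.23486 exchanges/day


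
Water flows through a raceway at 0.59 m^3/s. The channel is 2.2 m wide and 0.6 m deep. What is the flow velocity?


Cross-sectional area = W * d = 2.2 * 0.6 = 1.32 m^2
Velocity = Q / A = 0.59 / 1.32 = 0.44697 m/s

0.44697 m/s


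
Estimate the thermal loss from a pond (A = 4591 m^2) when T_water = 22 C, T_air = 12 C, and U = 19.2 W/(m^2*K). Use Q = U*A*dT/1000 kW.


Temperature difference dT = 22 - 12 = 10 K
Heat loss (W) = U * A * dT = 19.2 * 4591 * 10 = 881472 W
Convert to kW: 881472 / 1000 = 881.472 kW

881.472 kW


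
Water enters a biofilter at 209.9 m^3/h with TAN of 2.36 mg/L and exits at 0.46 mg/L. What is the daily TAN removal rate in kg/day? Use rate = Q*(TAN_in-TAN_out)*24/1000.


Concentration drop: TAN_in - TAN_out = 2.36 - 0.46 = 1.9 mg/L
Hourly TAN removed = Q * dTAN = 209.9 m^3/h * 1.9 mg/L = 398.81 g/h  (m^3/h * mg/L = g/h)
Daily TAN removed = 398.81 * 24 = 9571.44 g/day
Convert to kg/day: 9571.44 / 1000 = 9.57144 kg/day

9.57144 kg/day


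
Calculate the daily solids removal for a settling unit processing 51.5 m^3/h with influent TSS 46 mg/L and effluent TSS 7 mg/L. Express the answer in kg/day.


Concentration drop: TSS_in - TSS_out = 46 - 7 = 39 mg/L
Hourly solids removed = Q * dTSS = 51.5 m^3/h * 39 mg/L = 2008.5 g/h  (m^3/h * mg/L = g/h)
Daily solids removed = 2008.5 * 24 = 48204 g/day
Convert g to kg: 48204 / 1000 = 48.204 kg/day

48.204 kg/day


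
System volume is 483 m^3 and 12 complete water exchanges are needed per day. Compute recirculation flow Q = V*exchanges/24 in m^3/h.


Daily recirculation volume = 483 m^3 * 12 = 5796 m^3/day
Flow rate Q = daily volume / 24 h = 5796 / 24 = 241.5 m^3/h

241.5 m^3/h


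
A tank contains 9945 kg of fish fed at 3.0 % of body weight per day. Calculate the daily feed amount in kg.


Feeding rate fraction = 3.0% / 100 = 0.03
Daily feed = 9945 kg * 0.03 = 298.35 kg/day

298.35 kg/day


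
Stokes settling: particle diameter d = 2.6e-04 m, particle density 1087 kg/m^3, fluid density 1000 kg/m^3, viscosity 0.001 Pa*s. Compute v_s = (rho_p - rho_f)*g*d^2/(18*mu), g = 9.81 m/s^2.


Density difference: rho_p - rho_f = 1087 - 1000 = 87 kg/m^3
d^2 = (2.6e-04)^2 = 6.76e-08 m^2
Numerator = (rho_p - rho_f) * g * d^2 = 87 * 9.81 * 6.76e-08 = 5.7694572e-05
Denominator = 18 * mu = 18 * 0.001 = 0.018
v_s = 5.7694572e-05 / 0.018 = 0.00320525 m/s
Check: Re = rho_f * v_s * d / mu = 1000 * 0.00320525 * 2.6e-04 / 0.001 = 0.833 < 1, so Stokes' law applies.

0.00320525 m/s


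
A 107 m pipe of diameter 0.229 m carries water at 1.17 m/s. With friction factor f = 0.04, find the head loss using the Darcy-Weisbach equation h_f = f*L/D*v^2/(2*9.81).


v^2 = 1.17^2 = 1.3689 m^2/s^2
L/D = 107/0.229 = 467.24891
h_f = f*(L/D)*v^2/(2g) = 0.04 * 467.24891 * 1.3689 / 19.62 = 1.30401 m

1.30401 m


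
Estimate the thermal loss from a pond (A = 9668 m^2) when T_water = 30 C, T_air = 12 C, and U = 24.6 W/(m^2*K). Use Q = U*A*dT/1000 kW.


Temperature difference dT = 30 - 12 = 18 K
Heat loss (W) = U * A * dT = 24.6 * 9668 * 18 = 4280990.4 W
Convert to kW: 4280990.4 / 1000 = 4280.9904 kW

4280.9904 kW


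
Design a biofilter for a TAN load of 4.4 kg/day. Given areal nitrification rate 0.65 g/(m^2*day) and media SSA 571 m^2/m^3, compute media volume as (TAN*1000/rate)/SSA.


A = 4.4*1000 / 0.65 = 6769.2308 m^2
V = 6769.2308 / 571 = 11.855

11.855 m^3


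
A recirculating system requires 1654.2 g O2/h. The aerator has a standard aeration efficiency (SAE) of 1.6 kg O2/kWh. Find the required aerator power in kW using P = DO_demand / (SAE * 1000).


SAE in g O2/kWh = 1.6 * 1000 = 1600 g/kWh
P = DO_demand / SAE_g = 1654.2 / 1600 = 1.03388 kW

1.03388 kW


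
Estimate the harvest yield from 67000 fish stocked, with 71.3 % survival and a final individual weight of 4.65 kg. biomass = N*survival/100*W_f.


Survivors = 67000 * 71.3/100 = 47771 fish
Harvest biomass = survivors * W_f = 47771 * 4.65 = 222135.15 kg

222135.15 kg


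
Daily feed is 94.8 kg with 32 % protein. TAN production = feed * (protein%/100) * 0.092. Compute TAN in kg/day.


Protein in feed = 94.8 * 32/100 = 30.336 kg/day
TAN = protein * 0.092 = 30.336 * 0.092 = 2.790912 kg/day

2.790912 kg/day


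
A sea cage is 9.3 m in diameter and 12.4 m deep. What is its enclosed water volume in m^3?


r = d/2 = 9.3/2 = 4.65 m
Base area = pi*r^2 = pi*4.65^2 = 67.929087 m^2
Volume = 67.929087 * 12.4 = 842.321 m^3

842.321 m^3


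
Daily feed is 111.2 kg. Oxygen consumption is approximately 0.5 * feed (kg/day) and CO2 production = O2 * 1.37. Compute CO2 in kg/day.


O2 = 111.2 * 0.5 = 55.6
CO2 = 55.6 * 1.37 = 76.172

76.172 kg/day


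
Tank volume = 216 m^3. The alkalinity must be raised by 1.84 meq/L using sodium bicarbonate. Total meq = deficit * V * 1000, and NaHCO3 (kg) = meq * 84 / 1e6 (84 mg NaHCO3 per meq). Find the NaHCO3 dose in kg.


Tank volume in L = 216 m^3 * 1000 = 216000 L
Total meq required = 1.84 meq/L * 216000 L = 397440 meq
NaHCO3 mass = 397440 meq * 84 mg/meq / 1e6 = 33.385 kg

33.385 kg


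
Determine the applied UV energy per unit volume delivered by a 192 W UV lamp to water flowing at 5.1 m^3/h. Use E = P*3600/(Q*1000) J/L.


Energy delivered per hour = 192 W * 3600 s = 691200 J/h
Volume treated per hour = 5.1 m^3/h * 1000 = 5100 L/h
dose = 691200 / 5100 = 135.529 J/L

135.529 J/L


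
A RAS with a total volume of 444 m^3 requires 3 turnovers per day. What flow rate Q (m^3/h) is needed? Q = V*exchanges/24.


Daily recirculation volume = 444 m^3 * 3 = 1332 m^3/day
Flow rate Q = daily volume / 24 h = 1332 / 24 = 55.5 m^3/h

55.5 m^3/h


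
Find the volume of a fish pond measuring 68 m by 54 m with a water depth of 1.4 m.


Base area = L * W = 68 * 54 = 3672 m^2
Volume = area * depth = 3672 * 1.4 = 5140.8 m^3

5140.8 m^3


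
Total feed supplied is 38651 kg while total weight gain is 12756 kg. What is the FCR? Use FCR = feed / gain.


FCR = feed consumed / weight gained
FCR = 38651 kg / 12756 kg = 3.03003

3.03003


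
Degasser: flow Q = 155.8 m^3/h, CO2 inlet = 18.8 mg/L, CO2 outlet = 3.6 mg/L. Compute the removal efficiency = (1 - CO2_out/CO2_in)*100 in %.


CO2_out / CO2_in = 3.6 / 18.8 = 0.19148936
Fraction remaining = 0.19148936
efficiency = (1 - 0.19148936) * 100 = 80.8511 %

80.8511 %


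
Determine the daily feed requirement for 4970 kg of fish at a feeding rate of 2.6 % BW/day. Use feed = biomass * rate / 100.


Feeding rate fraction = 2.6% / 100 = 0.026
Daily feed = 4970 kg * 0.026 = 129.22 kg/day

129.22 kg/day


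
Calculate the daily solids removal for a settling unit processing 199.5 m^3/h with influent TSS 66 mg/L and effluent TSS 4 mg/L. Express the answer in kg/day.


Concentration drop: TSS_in - TSS_out = 66 - 4 = 62 mg/L
Hourly solids removed = Q * dTSS = 199.5 m^3/h * 62 mg/L = 12369 g/h  (m^3/h * mg/L = g/h)
Daily solids removed = 12369 * 24 = 296856 g/day
Convert g to kg: 296856 / 1000 = 296.856 kg/day

296.856 kg/day


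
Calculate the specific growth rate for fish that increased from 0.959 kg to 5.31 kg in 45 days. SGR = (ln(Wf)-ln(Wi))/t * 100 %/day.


ln(W_f) = ln(5.31) = 1.6695918
ln(W_i) = ln(0.959) = -0.041864204
ln(W_f) - ln(W_i) = 1.6695918 - -0.041864204 = 1.711456
SGR = 1.711456 / 45 * 100 = 3.80324 %/day

3.80324 %/day


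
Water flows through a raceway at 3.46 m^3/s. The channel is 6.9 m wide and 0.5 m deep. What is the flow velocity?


Cross-sectional area = W * d = 6.9 * 0.5 = 3.45 m^2
Velocity = Q / A = 3.46 / 3.45 = 1.0029 m/s

1.0029 m/s


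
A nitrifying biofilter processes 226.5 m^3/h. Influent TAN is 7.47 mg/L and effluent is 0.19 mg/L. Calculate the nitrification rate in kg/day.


Concentration drop: TAN_in - TAN_out = 7.47 - 0.19 = 7.28 mg/L
Hourly TAN removed = Q * dTAN = 226.5 m^3/h * 7.28 mg/L = 1648.92 g/h  (m^3/h * mg/L = g/h)
Daily TAN removed = 1648.92 * 24 = 39574.08 g/day
Convert to kg/day: 39574.08 / 1000 = 39.57408 kg/day

39.57408 kg/day


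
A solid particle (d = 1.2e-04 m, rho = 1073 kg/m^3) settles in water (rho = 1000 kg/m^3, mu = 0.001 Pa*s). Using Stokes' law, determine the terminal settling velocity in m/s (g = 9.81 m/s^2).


Density difference: rho_p - rho_f = 1073 - 1000 = 73 kg/m^3
d^2 = (1.2e-04)^2 = 1.44e-08 m^2
Numerator = (rho_p - rho_f) * g * d^2 = 73 * 9.81 * 1.44e-08 = 1.0312272e-05
Denominator = 18 * mu = 18 * 0.001 = 0.018
v_s = 1.0312272e-05 / 0.018 = 5.72904e-04 m/s
Check: Re = rho_f * v_s * d / mu = 1000 * 5.72904e-04 * 1.2e-04 / 0.001 = 0.0687 < 1, so Stokes' law applies.

5.72904e-04 m/s


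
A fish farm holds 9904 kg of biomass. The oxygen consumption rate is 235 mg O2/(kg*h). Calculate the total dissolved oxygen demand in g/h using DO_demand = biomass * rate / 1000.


Total O2 consumption (mg/h) = 9904 kg * 235 mg/(kg*h) = 2327440 mg/h
Convert to g/h: 2327440 / 1000 = 2327.44 g/h

2327.44 g/h


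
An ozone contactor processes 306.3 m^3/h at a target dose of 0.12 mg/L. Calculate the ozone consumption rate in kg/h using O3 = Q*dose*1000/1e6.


O3 demand (mg/h) = Q * dose * 1000 = 306.3 * 0.12 * 1000 = 36756 mg/h
Convert mg to kg: 36756 / 1e6 = 0.036756 kg/h

0.036756 kg/h


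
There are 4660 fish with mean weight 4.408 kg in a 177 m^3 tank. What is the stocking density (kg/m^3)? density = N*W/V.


Total biomass = 4660 fish * 4.408 kg = 20541.28 kg
Density = total biomass / volume = 20541.28 / 177 = 116.052 kg/m^3

116.052 kg/m^3


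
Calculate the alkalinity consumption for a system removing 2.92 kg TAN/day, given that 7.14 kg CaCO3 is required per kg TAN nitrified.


Alkalinity factor: 7.14 kg CaCO3 consumed per kg TAN nitrified
alk = 2.92 kg TAN * 7.14 = 20.8488 kg CaCO3/day

20.8488 kg CaCO3/day


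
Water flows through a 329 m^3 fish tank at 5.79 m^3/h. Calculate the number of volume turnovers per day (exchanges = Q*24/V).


Daily flow volume = 5.79 m^3/h * 24 h = 138.96 m^3/day
Exchanges = daily flow / tank volume = 138.96 / 329 = 0.422371 exchanges/day

0.422371 exchanges/day


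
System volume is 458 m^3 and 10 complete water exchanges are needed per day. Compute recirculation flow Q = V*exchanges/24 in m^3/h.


Daily recirculation volume = 458 m^3 * 10 = 4580 m^3/day
Flow rate Q = daily volume / 24 h = 4580 / 24 = 190.833 m^3/h

190.833 m^3/h


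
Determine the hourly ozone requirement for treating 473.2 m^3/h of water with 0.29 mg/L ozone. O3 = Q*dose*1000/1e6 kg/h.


O3 demand (mg/h) = Q * dose * 1000 = 473.2 * 0.29 * 1000 = 137228 mg/h
Convert mg to kg: 137228 / 1e6 = 0.137228 kg/h

0.137228 kg/h


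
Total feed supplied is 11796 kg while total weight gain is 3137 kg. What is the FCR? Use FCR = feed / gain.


FCR = feed consumed / weight gained
FCR = 11796 kg / 3137 kg = 3.76028

3.76028


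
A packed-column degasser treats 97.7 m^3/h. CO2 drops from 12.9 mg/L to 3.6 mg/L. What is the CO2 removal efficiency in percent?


CO2_out / CO2_in = 3.6 / 12.9 = 0.27906977
Fraction remaining = 0.27906977
efficiency = (1 - 0.27906977) * 100 = 72.093 %

72.093 %


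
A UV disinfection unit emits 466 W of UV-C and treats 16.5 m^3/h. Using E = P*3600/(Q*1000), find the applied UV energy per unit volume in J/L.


Energy delivered per hour = 466 W * 3600 s = 1677600 J/h
Volume treated per hour = 16.5 m^3/h * 1000 = 16500 L/h
dose = 1677600 / 16500 = 101.673 J/L

101.673 J/L


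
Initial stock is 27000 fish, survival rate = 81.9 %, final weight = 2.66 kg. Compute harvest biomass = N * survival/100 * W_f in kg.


Survivors = 27000 * 81.9/100 = 22113 fish
Harvest biomass = survivors * W_f = 22113 * 2.66 = 58820.58 kg

58820.58 kg


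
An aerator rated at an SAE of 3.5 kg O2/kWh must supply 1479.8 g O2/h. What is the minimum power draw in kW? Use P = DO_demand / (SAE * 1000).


SAE in g O2/kWh = 3.5 * 1000 = 3500 g/kWh
P = DO_demand / SAE_g = 1479.8 / 3500 = 0.4228 kW

0.4228 kW


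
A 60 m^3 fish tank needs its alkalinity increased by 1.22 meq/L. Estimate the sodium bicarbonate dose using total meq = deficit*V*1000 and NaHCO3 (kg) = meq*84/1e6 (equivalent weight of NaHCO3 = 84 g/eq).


Tank volume in L = 60 m^3 * 1000 = 60000 L
Total meq required = 1.22 meq/L * 60000 L = 73200 meq
NaHCO3 mass = 73200 meq * 84 mg/meq / 1e6 = 6.1488 kg

6.1488 kg


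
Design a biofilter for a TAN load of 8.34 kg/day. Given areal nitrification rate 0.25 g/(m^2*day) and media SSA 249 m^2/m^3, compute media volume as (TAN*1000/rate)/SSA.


A = 8.34*1000 / 0.25 = 33360 m^2
V = 33360 / 249 = 133.976

133.976 m^3


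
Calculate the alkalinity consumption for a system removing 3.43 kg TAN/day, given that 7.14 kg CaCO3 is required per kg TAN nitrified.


Alkalinity factor: 7.14 kg CaCO3 consumed per kg TAN nitrified
alk = 3.43 kg TAN * 7.14 = 24.4902 kg CaCO3/day

24.4902 kg CaCO3/day


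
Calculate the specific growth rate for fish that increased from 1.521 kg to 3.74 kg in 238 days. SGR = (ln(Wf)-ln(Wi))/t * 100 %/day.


ln(W_f) = ln(3.74) = 1.3190856
ln(W_i) = ln(1.521) = 0.41936801
ln(W_f) - ln(W_i) = 1.3190856 - 0.41936801 = 0.89971759
SGR = 0.89971759 / 238 * 100 = 0.378033 %/day

0.378033 %/day


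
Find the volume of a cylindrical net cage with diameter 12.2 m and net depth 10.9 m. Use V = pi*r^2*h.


r = d/2 = 12.2/2 = 6.1 m
Base area = pi*r^2 = pi*6.1^2 = 116.89866 m^2
Volume = 116.89866 * 10.9 = 1274.2 m^3

1274.2 m^3


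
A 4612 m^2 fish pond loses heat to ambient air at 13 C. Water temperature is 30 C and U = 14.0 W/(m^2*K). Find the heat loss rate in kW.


Temperature difference dT = 30 - 13 = 17 K
Heat loss (W) = U * A * dT = 14.0 * 4612 * 17 = 1097656 W
Convert to kW: 1097656 / 1000 = 1097.656 kW

1097.656 kW


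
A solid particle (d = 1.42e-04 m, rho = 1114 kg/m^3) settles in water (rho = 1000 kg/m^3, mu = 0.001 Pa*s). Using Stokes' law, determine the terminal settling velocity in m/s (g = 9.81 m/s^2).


Density difference: rho_p - rho_f = 1114 - 1000 = 114 kg/m^3
d^2 = (1.42e-04)^2 = 2.0164e-08 m^2
Numerator = (rho_p - rho_f) * g * d^2 = 114 * 9.81 * 2.0164e-08 = 2.2550208e-05
Denominator = 18 * mu = 18 * 0.001 = 0.018
v_s = 2.2550208e-05 / 0.018 = 0.00125279 m/s
Check: Re = rho_f * v_s * d / mu = 1000 * 0.00125279 * 1.42e-04 / 0.001 = 0.178 < 1, so Stokes' law applies.

0.00125279 m/s


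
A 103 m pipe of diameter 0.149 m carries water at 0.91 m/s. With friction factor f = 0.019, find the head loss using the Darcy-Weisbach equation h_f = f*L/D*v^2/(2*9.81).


v^2 = 0.91^2 = 0.8281 m^2/s^2
L/D = 103/0.149 = 691.27517
h_f = f*(L/D)*v^2/(2g) = 0.019 * 691.27517 * 0.8281 / 19.62 = 0.554355 m

0.554355 m


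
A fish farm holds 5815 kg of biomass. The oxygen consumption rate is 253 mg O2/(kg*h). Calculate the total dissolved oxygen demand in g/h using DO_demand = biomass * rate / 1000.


Total O2 consumption (mg/h) = 5815 kg * 253 mg/(kg*h) = 1471195 mg/h
Convert to g/h: 1471195 / 1000 = 1471.195 g/h

1471.195 g/h


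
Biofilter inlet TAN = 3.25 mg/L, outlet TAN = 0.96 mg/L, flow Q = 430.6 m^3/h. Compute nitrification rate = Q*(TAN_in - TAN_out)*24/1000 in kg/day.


Concentration drop: TAN_in - TAN_out = 3.25 - 0.96 = 2.29 mg/L
Hourly TAN removed = Q * dTAN = 430.6 m^3/h * 2.29 mg/L = 986.074 g/h  (m^3/h * mg/L = g/h)
Daily TAN removed = 986.074 * 24 = 23665.776 g/day
Convert to kg/day: 23665.776 / 1000 = 23.665776 kg/day

23.665776 kg/day


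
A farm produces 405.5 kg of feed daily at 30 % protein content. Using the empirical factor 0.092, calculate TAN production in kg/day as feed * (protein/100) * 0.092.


Protein in feed = 405.5 * 30/100 = 121.65 kg/day
TAN = protein * 0.092 = 121.65 * 0.092 = 11.1918 kg/day

11.1918 kg/day


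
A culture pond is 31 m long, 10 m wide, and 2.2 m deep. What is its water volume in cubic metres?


Base area = L * W = 31 * 10 = 310 m^2
Volume = area * depth = 310 * 2.2 = 682 m^3

682 m^3


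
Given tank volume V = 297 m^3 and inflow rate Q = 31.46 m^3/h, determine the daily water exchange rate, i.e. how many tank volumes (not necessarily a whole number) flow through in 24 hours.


Daily flow volume = 31.46 m^3/h * 24 h = 755.04 m^3/day
Exchanges = daily flow / tank volume = 755.04 / 297 = 2.54222 exchanges/day

2.54222 exchanges/day


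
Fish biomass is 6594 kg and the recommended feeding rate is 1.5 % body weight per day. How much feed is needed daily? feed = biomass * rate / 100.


Feeding rate fraction = 1.5% / 100 = 0.015
Daily feed = 6594 kg * 0.015 = 98.91 kg/day

98.91 kg/day


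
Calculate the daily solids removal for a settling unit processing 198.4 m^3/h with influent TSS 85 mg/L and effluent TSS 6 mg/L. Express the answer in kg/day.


Concentration drop: TSS_in - TSS_out = 85 - 6 = 79 mg/L
Hourly solids removed = Q * dTSS = 198.4 m^3/h * 79 mg/L = 15673.6 g/h  (m^3/h * mg/L = g/h)
Daily solids removed = 15673.6 * 24 = 376166.4 g/day
Convert g to kg: 376166.4 / 1000 = 376.1664 kg/day

376.1664 kg/day


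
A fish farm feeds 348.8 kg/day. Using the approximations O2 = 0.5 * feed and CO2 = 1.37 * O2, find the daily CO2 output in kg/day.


O2 = 348.8 * 0.5 = 174.4
CO2 = 174.4 * 1.37 = 238.928

238.928 kg/day


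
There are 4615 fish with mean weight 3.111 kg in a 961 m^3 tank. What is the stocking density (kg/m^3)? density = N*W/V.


Total biomass = 4615 fish * 3.111 kg = 14357.265 kg
Density = total biomass / volume = 14357.265 / 961 = 14.9399 kg/m^3

14.9399 kg/m^3


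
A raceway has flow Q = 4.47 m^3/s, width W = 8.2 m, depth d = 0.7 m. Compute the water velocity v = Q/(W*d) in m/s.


Cross-sectional area = W * d = 8.2 * 0.7 = 5.74 m^2
Velocity = Q / A = 4.47 / 5.74 = 0.778746 m/s

0.778746 m/s


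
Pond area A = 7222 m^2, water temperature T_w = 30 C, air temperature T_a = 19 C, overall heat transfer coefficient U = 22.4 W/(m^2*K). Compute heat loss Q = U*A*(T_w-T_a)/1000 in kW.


Temperature difference dT = 30 - 19 = 11 K
Heat loss (W) = U * A * dT = 22.4 * 7222 * 11 = 1779500.8 W
Convert to kW: 1779500.8 / 1000 = 1779.5008 kW

1779.5008 kW


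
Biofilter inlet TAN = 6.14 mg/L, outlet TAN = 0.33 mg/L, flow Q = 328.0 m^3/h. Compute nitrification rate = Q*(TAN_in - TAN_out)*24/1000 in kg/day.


Concentration drop: TAN_in - TAN_out = 6.14 - 0.33 = 5.81 mg/L
Hourly TAN removed = Q * dTAN = 328.0 m^3/h * 5.81 mg/L = 1905.68 g/h  (m^3/h * mg/L = g/h)
Daily TAN removed = 1905.68 * 24 = 45736.32 g/day
Convert to kg/day: 45736.32 / 1000 = 45.73632 kg/day

45.73632 kg/day


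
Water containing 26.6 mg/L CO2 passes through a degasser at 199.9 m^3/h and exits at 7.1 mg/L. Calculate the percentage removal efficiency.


CO2_out / CO2_in = 7.1 / 26.6 = 0.26691729
Fraction remaining = 0.26691729
efficiency = (1 - 0.26691729) * 100 = 73.3083 %

73.3083 %


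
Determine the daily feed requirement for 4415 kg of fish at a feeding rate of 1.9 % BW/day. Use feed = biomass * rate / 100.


Feeding rate fraction = 1.9% / 100 = 0.019
Daily feed = 4415 kg * 0.019 = 83.885 kg/day

83.885 kg/day


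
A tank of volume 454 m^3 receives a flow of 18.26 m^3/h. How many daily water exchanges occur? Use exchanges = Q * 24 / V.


Daily flow volume = 18.26 m^3/h * 24 h = 438.24 m^3/day
Exchanges = daily flow / tank volume = 438.24 / 454 = 0.965286 exchanges/day

0.965286 exchanges/day


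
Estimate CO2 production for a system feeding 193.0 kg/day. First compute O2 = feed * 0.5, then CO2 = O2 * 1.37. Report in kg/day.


O2 = 193.0 * 0.5 = 96.5
CO2 = 96.5 * 1.37 = 132.205

132.205 kg/day


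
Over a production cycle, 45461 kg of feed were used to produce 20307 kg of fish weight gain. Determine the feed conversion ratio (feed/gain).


FCR = feed consumed / weight gained
FCR = 45461 kg / 20307 kg = 2.23869

2.23869


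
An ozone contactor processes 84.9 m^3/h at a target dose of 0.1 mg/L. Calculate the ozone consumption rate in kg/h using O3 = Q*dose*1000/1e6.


O3 demand (mg/h) = Q * dose * 1000 = 84.9 * 0.1 * 1000 = 8490 mg/h
Convert mg to kg: 8490 / 1e6 = 0.00849 kg/h

0.00849 kg/h


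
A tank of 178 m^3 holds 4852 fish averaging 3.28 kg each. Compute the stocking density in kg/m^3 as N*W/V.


Total biomass = 4852 fish * 3.28 kg = 15914.56 kg
Density = total biomass / volume = 15914.56 / 178 = 89.4076 kg/m^3

89.4076 kg/m^3


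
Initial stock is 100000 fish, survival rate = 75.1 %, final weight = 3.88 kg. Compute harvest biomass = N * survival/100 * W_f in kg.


Survivors = 100000 * 75.1/100 = 75100 fish
Harvest biomass = survivors * W_f = 75100 * 3.88 = 291388 kg

291388 kg


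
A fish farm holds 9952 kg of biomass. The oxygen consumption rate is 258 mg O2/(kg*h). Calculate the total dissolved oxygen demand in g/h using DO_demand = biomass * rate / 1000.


Total O2 consumption (mg/h) = 9952 kg * 258 mg/(kg*h) = 2567616 mg/h
Convert to g/h: 2567616 / 1000 = 2567.616 g/h

2567.616 g/h


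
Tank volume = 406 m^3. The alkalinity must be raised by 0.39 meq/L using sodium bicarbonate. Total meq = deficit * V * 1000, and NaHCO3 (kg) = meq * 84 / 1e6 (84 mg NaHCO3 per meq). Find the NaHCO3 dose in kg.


Tank volume in L = 406 m^3 * 1000 = 406000 L
Total meq required = 0.39 meq/L * 406000 L = 158340 meq
NaHCO3 mass = 158340 meq * 84 mg/meq / 1e6 = 13.3006 kg

13.3006 kg


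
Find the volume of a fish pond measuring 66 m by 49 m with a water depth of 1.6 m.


Base area = L * W = 66 * 49 = 3234 m^2
Volume = area * depth = 3234 * 1.6 = 5174.4 m^3

5174.4 m^3


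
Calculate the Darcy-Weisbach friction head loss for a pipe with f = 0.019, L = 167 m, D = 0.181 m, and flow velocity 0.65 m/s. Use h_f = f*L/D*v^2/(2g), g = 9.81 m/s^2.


v^2 = 0.65^2 = 0.4225 m^2/s^2
L/D = 167/0.181 = 922.65193
h_f = f*(L/D)*v^2/(2g) = 0.019 * 922.65193 * 0.4225 / 19.62 = 0.377502 m

0.377502 m


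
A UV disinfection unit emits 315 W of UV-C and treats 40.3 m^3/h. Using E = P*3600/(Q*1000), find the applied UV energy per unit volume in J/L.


Energy delivered per hour = 315 W * 3600 s = 1134000 J/h
Volume treated per hour = 40.3 m^3/h * 1000 = 40300 L/h
dose = 1134000 / 40300 = 28.139 J/L

28.139 J/L


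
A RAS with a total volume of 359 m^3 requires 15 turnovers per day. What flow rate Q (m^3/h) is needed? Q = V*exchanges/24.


Daily recirculation volume = 359 m^3 * 15 = 5385 m^3/day
Flow rate Q = daily volume / 24 h = 5385 / 24 = 224.375 m^3/h

224.375 m^3/h


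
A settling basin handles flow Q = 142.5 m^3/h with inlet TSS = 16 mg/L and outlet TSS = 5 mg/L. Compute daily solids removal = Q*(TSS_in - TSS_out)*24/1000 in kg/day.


Concentration drop: TSS_in - TSS_out = 16 - 5 = 11 mg/L
Hourly solids removed = Q * dTSS = 142.5 m^3/h * 11 mg/L = 1567.5 g/h  (m^3/h * mg/L = g/h)
Daily solids removed = 1567.5 * 24 = 37620 g/day
Convert g to kg: 37620 / 1000 = 37.62 kg/day

37.62 kg/day
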